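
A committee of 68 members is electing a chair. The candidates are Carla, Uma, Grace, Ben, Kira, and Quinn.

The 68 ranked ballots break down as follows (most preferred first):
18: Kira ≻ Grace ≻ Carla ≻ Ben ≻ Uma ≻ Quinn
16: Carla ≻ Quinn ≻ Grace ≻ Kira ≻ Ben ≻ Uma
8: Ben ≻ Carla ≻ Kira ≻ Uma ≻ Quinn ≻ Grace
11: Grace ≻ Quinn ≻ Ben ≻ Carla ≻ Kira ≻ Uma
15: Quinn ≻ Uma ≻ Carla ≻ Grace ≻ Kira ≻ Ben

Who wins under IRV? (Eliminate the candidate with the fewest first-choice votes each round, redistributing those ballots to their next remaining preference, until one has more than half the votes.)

Round 1: Carla 16, Uma 0, Grace 11, Ben 8, Kira 18, Quinn 15. Uma eliminated.
Round 2: Carla 16, Grace 11, Ben 8, Kira 18, Quinn 15. Ben eliminated.
Round 3: Carla 24, Grace 11, Kira 18, Quinn 15. Grace eliminated.
Round 4: Carla 24, Kira 18, Quinn 26. Kira eliminated.
Round 5: Carla 42, Quinn 26. Carla has a majority (≥35).

Carla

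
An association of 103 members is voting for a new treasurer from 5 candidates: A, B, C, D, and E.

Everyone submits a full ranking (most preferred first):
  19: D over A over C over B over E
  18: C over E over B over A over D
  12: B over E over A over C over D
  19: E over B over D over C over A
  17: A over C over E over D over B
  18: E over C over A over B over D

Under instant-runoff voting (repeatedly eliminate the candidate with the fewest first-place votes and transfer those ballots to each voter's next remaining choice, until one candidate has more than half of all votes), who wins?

C

Round 1: A 17, B 12, C 18, D 19, E 37. B eliminated.
Round 2: A 17, C 18, D 19, E 49. A eliminated.
Round 3: C 35, D 19, E 49. D eliminated.
Round 4: C 54, E 49. C has a majority (≥52).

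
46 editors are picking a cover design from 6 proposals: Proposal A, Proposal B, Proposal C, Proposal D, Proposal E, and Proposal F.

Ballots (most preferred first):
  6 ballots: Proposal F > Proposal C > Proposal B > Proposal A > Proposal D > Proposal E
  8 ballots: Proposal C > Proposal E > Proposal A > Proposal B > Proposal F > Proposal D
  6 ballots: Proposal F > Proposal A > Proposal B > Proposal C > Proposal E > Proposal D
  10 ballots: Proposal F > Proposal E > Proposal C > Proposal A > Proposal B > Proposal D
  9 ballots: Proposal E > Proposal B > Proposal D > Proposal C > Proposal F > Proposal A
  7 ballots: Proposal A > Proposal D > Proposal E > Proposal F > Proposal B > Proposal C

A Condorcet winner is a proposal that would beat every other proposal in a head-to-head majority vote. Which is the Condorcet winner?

Proposal E

Proposal E vs Proposal A: 27–19
Proposal E vs Proposal B: 34–12
Proposal E vs Proposal C: 26–20
Proposal E vs Proposal D: 33–13
Proposal E vs Proposal F: 24–22
Proposal E beats every other proposal.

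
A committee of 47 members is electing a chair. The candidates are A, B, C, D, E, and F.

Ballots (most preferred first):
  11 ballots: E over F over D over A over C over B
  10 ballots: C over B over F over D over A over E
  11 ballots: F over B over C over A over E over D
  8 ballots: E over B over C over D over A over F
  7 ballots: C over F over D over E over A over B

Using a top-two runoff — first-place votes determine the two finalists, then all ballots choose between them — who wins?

Round 1 first-place votes: A 0, B 0, C 17, D 0, E 19, F 11. E and C advance.
Runoff: E is ranked above C on 19 ballots, C above E on 28.

C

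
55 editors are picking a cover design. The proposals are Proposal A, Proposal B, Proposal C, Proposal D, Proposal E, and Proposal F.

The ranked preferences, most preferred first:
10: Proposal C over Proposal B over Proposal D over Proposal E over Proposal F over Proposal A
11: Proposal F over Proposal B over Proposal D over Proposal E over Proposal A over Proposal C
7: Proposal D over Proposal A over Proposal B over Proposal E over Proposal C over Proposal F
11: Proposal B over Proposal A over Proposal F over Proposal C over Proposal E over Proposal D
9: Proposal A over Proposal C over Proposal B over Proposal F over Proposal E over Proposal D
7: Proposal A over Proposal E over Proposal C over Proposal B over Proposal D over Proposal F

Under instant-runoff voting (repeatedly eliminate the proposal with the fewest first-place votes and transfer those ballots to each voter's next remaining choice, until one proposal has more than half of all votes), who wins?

Proposal B

Round 1: Proposal A 16, Proposal B 11, Proposal C 10, Proposal D 7, Proposal E 0, Proposal F 11. Proposal E eliminated.
Round 2: Proposal A 16, Proposal B 11, Proposal C 10, Proposal D 7, Proposal F 11. Proposal D eliminated.
Round 3: Proposal A 23, Proposal B 11, Proposal C 10, Proposal F 11. Proposal C eliminated.
Round 4: Proposal A 23, Proposal B 21, Proposal F 11. Proposal F eliminated.
Round 5: Proposal A 23, Proposal B 32. Proposal B has a majority (≥28).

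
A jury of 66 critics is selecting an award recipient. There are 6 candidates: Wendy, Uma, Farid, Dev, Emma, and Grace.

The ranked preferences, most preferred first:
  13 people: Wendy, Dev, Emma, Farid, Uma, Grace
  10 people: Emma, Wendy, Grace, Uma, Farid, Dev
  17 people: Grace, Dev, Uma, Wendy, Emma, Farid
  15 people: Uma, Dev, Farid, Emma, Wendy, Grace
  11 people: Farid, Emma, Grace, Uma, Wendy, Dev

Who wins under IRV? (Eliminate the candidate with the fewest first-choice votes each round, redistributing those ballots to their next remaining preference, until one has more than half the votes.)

Wendy

Round 1: Wendy 13, Uma 15, Farid 11, Dev 0, Emma 10, Grace 17. Dev eliminated.
Round 2: Wendy 13, Uma 15, Farid 11, Emma 10, Grace 17. Emma eliminated.
Round 3: Wendy 23, Uma 15, Farid 11, Grace 17. Farid eliminated.
Round 4: Wendy 23, Uma 15, Grace 28. Uma eliminated.
Round 5: Wendy 38, Grace 28. Wendy has a majority (≥34).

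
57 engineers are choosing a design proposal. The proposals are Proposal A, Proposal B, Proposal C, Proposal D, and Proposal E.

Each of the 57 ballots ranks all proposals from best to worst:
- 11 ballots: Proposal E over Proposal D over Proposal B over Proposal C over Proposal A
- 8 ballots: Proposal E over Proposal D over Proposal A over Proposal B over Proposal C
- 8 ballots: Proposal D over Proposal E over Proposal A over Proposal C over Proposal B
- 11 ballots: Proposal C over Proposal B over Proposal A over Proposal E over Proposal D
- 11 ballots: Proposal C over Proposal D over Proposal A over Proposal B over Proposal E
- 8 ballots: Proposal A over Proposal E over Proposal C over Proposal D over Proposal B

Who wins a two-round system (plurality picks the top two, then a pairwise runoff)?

Proposal E

Round 1 first-place votes: Proposal A 8, Proposal B 0, Proposal C 22, Proposal D 8, Proposal E 19. Proposal C and Proposal E advance.
Runoff: Proposal C is ranked above Proposal E on 22 ballots, Proposal E above Proposal C on 35.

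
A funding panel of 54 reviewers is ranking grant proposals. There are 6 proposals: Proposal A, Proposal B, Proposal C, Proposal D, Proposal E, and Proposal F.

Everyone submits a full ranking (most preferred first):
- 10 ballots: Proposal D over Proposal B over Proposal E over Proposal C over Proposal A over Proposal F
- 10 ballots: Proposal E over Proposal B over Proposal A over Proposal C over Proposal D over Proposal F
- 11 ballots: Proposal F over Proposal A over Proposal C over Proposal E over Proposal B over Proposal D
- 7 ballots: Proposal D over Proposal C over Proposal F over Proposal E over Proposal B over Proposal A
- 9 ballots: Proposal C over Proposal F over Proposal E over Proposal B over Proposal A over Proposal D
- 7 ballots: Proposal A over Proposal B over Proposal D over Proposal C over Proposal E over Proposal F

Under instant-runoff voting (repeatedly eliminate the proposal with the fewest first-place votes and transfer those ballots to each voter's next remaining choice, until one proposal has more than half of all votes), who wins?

Round 1: Proposal A 7, Proposal B 0, Proposal C 9, Proposal D 17, Proposal E 10, Proposal F 11. Proposal B eliminated.
Round 2: Proposal A 7, Proposal C 9, Proposal D 17, Proposal E 10, Proposal F 11. Proposal A eliminated.
Round 3: Proposal C 9, Proposal D 24, Proposal E 10, Proposal F 11. Proposal C eliminated.
Round 4: Proposal D 24, Proposal E 10, Proposal F 20. Proposal E eliminated.
Round 5: Proposal D 34, Proposal F 20. Proposal D has a majority (≥28).

Proposal D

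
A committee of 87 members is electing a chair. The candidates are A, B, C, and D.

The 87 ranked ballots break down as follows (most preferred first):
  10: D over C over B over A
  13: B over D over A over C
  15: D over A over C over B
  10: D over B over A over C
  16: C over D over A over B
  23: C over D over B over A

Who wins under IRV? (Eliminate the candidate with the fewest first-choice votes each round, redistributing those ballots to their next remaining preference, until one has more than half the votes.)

Round 1: A 0, B 13, C 39, D 35. A eliminated.
Round 2: B 13, C 39, D 35. B eliminated.
Round 3: C 39, D 48. D has a majority (≥44).

D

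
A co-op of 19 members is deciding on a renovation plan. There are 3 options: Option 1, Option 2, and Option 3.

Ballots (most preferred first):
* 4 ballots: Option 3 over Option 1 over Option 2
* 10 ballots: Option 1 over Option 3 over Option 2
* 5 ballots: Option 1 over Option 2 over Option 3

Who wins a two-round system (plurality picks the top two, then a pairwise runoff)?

Round 1 first-place votes: Option 1 15, Option 2 0, Option 3 4. Option 1 and Option 3 advance.
Runoff: Option 1 is ranked above Option 3 on 15 ballots, Option 3 above Option 1 on 4.

Option 1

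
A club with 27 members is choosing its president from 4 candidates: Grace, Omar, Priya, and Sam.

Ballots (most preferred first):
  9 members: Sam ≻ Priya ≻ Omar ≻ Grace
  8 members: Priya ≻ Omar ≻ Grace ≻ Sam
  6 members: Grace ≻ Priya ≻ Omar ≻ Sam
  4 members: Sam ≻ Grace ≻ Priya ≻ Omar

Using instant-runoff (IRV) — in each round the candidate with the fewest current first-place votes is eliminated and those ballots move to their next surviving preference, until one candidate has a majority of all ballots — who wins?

Round 1: Grace 6, Omar 0, Priya 8, Sam 13. Omar eliminated.
Round 2: Grace 6, Priya 8, Sam 13. Grace eliminated.
Round 3: Priya 14, Sam 13. Priya has a majority (≥14).

Priya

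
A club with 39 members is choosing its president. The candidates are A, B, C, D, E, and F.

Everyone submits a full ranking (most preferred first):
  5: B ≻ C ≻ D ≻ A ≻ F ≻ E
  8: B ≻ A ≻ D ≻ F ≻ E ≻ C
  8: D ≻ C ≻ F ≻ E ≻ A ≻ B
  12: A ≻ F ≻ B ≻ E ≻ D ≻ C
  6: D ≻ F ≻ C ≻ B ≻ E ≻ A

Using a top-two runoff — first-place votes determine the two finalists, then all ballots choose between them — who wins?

B

Round 1 first-place votes: A 12, B 13, C 0, D 14, E 0, F 0. D and B advance.
Runoff: D is ranked above B on 14 ballots, B above D on 25.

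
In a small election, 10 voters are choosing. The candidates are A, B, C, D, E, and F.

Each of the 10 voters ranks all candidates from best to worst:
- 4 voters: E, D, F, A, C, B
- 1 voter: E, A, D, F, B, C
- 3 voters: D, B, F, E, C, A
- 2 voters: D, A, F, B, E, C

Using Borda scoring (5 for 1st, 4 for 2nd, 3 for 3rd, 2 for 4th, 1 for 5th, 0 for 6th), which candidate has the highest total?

D

A: 4×2 + 1×4 + 3×0 + 2×4 = 20
B: 4×0 + 1×1 + 3×4 + 2×2 = 17
C: 4×1 + 1×0 + 3×1 + 2×0 = 7
D: 4×4 + 1×3 + 3×5 + 2×5 = 44
E: 4×5 + 1×5 + 3×2 + 2×1 = 33
F: 4×3 + 1×2 + 3×3 + 2×3 = 29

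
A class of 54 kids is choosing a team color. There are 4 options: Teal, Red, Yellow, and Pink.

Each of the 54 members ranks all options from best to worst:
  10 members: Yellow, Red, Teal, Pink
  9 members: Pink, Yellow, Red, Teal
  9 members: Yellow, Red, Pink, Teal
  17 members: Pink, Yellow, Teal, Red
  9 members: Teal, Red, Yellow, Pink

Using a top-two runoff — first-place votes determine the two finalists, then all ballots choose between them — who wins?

Round 1 first-place votes: Teal 9, Red 0, Yellow 19, Pink 26. Pink and Yellow advance.
Runoff: Pink is ranked above Yellow on 26 ballots, Yellow above Pink on 28.

Yellow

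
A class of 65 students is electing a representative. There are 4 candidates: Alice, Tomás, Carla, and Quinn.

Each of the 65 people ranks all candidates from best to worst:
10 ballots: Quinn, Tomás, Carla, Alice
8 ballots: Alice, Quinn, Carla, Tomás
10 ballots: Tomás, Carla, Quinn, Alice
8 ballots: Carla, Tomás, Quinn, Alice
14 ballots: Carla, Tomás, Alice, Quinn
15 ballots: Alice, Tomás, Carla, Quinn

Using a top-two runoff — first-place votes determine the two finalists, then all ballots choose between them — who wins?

Carla

Round 1 first-place votes: Alice 23, Tomás 10, Carla 22, Quinn 10. Alice and Carla advance.
Runoff: Alice is ranked above Carla on 23 ballots, Carla above Alice on 42.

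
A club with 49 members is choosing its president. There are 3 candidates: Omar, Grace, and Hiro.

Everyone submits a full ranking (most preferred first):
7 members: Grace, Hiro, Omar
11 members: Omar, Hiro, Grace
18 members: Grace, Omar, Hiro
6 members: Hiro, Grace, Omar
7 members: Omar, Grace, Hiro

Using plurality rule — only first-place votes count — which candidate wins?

First-place votes: Omar 18, Grace 25, Hiro 6.

Grace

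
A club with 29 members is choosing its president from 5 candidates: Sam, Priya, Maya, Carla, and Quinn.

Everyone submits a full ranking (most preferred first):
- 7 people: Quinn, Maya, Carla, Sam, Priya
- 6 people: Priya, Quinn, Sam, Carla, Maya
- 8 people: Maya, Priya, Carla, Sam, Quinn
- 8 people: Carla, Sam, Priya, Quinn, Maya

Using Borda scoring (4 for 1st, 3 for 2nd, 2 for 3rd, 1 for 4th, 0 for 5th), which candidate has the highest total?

Carla

Sam: 7×1 + 6×2 + 8×1 + 8×3 = 51
Priya: 7×0 + 6×4 + 8×3 + 8×2 = 64
Maya: 7×3 + 6×0 + 8×4 + 8×0 = 53
Carla: 7×2 + 6×1 + 8×2 + 8×4 = 68
Quinn: 7×4 + 6×3 + 8×0 + 8×1 = 54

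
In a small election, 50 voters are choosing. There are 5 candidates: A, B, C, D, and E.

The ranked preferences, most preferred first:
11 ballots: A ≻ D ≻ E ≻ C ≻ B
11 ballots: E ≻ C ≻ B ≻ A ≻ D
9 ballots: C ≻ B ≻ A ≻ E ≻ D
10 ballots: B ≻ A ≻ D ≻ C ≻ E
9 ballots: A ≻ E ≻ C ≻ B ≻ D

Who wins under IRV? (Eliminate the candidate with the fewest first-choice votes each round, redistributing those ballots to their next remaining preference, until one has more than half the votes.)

B

Round 1: A 20, B 10, C 9, D 0, E 11. D eliminated.
Round 2: A 20, B 10, C 9, E 11. C eliminated.
Round 3: A 20, B 19, E 11. E eliminated.
Round 4: A 20, B 30. B has a majority (≥26).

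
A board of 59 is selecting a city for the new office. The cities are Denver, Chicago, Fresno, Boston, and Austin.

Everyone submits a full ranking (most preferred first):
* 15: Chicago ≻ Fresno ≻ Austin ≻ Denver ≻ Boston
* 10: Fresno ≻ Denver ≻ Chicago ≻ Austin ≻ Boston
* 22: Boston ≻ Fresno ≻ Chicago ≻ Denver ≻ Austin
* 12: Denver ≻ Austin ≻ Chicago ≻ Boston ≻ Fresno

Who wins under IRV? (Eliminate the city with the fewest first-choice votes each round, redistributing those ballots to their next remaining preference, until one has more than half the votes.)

Denver

Round 1: Denver 12, Chicago 15, Fresno 10, Boston 22, Austin 0. Austin eliminated.
Round 2: Denver 12, Chicago 15, Fresno 10, Boston 22. Fresno eliminated.
Round 3: Denver 22, Chicago 15, Boston 22. Chicago eliminated.
Round 4: Denver 37, Boston 22. Denver has a majority (≥30).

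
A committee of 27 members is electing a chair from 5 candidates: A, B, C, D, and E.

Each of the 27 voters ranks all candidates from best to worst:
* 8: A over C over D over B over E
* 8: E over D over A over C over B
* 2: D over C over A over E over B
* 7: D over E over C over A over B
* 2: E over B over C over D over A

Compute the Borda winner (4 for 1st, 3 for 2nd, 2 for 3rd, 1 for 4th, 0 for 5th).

D

A: 8×4 + 8×2 + 2×2 + 7×1 + 2×0 = 59
B: 8×1 + 8×0 + 2×0 + 7×0 + 2×3 = 14
C: 8×3 + 8×1 + 2×3 + 7×2 + 2×2 = 56
D: 8×2 + 8×3 + 2×4 + 7×4 + 2×1 = 78
E: 8×0 + 8×4 + 2×1 + 7×3 + 2×4 = 63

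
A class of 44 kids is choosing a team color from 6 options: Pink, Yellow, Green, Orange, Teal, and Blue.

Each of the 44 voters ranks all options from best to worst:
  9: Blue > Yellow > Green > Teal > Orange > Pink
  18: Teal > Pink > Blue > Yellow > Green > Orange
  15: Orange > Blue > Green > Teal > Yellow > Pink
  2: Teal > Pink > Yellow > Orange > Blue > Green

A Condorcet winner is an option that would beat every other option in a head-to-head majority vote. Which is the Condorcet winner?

Blue

Blue vs Pink: 24–20
Blue vs Yellow: 42–2
Blue vs Green: 44–0
Blue vs Orange: 27–17
Blue vs Teal: 24–20
Blue beats every other option.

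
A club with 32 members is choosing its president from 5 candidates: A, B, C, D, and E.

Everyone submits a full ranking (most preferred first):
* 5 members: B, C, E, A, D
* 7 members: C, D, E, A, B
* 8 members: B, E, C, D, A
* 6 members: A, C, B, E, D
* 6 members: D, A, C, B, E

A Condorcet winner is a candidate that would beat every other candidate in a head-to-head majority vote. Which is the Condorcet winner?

C

C vs A: 20–12
C vs B: 19–13
C vs D: 26–6
C vs E: 24–8
C beats every other candidate.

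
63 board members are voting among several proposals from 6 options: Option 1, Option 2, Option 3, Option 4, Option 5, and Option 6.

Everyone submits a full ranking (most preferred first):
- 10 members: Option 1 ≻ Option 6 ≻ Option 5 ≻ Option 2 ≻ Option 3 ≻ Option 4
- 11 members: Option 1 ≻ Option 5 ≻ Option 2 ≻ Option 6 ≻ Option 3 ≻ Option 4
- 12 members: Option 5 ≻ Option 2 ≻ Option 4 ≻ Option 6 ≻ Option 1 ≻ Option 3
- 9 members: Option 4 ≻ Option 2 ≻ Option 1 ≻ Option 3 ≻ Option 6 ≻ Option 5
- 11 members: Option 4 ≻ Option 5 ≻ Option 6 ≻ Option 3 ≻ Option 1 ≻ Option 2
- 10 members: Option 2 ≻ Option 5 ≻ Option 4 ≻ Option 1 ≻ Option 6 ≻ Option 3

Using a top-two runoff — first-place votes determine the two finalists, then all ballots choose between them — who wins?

Round 1 first-place votes: Option 1 21, Option 2 10, Option 3 0, Option 4 20, Option 5 12, Option 6 0. Option 1 and Option 4 advance.
Runoff: Option 1 is ranked above Option 4 on 21 ballots, Option 4 above Option 1 on 42.

Option 4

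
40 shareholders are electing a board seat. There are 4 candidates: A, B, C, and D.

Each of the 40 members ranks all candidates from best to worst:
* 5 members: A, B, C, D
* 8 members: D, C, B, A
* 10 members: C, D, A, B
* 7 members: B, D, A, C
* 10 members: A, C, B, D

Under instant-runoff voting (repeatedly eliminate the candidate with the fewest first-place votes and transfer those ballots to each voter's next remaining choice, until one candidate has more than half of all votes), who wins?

Round 1: A 15, B 7, C 10, D 8. B eliminated.
Round 2: A 15, C 10, D 15. C eliminated.
Round 3: A 15, D 25. D has a majority (≥21).

D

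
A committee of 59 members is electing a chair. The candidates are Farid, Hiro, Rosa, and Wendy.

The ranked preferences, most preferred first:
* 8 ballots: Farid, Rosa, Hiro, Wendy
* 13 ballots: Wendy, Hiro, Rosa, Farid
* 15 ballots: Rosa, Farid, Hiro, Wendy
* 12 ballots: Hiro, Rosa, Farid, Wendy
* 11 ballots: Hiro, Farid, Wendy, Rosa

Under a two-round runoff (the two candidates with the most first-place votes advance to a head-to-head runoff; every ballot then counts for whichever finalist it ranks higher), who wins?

Round 1 first-place votes: Farid 8, Hiro 23, Rosa 15, Wendy 13. Hiro and Rosa advance.
Runoff: Hiro is ranked above Rosa on 36 ballots, Rosa above Hiro on 23.

Hiro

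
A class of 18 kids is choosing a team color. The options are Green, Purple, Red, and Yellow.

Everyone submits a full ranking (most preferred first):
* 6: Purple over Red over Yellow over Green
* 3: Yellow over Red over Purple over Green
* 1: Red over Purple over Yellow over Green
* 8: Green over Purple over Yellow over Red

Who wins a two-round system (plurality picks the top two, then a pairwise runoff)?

Round 1 first-place votes: Green 8, Purple 6, Red 1, Yellow 3. Green and Purple advance.
Runoff: Green is ranked above Purple on 8 ballots, Purple above Green on 10.

Purple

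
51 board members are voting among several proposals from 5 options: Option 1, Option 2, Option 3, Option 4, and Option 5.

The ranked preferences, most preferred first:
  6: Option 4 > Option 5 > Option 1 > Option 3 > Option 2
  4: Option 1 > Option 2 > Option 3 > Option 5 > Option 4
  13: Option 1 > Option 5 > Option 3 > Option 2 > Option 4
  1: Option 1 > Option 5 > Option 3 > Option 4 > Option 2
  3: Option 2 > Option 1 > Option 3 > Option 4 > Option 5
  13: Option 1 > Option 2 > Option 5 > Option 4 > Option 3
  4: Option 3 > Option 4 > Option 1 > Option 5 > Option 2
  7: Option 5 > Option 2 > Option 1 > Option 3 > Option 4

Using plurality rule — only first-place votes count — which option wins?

Option 1

First-place votes: Option 1 31, Option 2 3, Option 3 4, Option 4 6, Option 5 7.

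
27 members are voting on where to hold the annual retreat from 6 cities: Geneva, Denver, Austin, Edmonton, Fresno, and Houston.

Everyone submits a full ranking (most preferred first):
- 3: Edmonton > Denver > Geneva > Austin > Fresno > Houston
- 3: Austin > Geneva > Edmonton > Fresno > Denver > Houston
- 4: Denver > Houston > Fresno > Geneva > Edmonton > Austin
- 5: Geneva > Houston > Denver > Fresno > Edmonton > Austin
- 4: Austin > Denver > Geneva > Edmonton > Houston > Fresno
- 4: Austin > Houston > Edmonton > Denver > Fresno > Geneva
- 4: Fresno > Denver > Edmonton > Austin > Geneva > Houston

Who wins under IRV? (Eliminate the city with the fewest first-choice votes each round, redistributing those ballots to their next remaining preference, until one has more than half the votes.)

Round 1: Geneva 5, Denver 4, Austin 11, Edmonton 3, Fresno 4, Houston 0. Houston eliminated.
Round 2: Geneva 5, Denver 4, Austin 11, Edmonton 3, Fresno 4. Edmonton eliminated.
Round 3: Geneva 5, Denver 7, Austin 11, Fresno 4. Fresno eliminated.
Round 4: Geneva 5, Denver 11, Austin 11. Geneva eliminated.
Round 5: Denver 16, Austin 11. Denver has a majority (≥14).

Denver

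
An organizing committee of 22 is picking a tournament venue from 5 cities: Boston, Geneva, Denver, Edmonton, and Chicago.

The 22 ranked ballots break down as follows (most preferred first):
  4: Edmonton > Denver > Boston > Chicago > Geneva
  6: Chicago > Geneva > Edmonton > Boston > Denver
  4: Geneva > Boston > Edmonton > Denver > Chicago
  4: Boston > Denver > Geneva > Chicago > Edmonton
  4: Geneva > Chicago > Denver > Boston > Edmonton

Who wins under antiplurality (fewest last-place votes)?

Boston

Last-place votes: Boston 0, Geneva 4, Denver 6, Edmonton 8, Chicago 4.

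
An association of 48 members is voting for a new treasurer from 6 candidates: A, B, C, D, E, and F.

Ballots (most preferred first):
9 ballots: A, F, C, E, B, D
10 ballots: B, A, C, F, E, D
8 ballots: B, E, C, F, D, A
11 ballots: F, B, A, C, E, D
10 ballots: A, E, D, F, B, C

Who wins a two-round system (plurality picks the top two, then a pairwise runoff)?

B

Round 1 first-place votes: A 19, B 18, C 0, D 0, E 0, F 11. A and B advance.
Runoff: A is ranked above B on 19 ballots, B above A on 29.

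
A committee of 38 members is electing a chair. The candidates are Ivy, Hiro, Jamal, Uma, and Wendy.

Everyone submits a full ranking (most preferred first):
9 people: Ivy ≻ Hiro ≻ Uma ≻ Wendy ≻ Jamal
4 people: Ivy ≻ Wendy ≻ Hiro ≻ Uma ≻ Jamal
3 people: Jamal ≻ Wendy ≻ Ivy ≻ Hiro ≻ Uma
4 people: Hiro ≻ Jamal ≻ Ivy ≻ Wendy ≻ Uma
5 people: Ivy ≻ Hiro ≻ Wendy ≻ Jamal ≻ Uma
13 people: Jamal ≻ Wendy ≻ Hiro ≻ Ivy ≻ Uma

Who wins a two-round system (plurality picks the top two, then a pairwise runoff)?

Jamal

Round 1 first-place votes: Ivy 18, Hiro 4, Jamal 16, Uma 0, Wendy 0. Ivy and Jamal advance.
Runoff: Ivy is ranked above Jamal on 18 ballots, Jamal above Ivy on 20.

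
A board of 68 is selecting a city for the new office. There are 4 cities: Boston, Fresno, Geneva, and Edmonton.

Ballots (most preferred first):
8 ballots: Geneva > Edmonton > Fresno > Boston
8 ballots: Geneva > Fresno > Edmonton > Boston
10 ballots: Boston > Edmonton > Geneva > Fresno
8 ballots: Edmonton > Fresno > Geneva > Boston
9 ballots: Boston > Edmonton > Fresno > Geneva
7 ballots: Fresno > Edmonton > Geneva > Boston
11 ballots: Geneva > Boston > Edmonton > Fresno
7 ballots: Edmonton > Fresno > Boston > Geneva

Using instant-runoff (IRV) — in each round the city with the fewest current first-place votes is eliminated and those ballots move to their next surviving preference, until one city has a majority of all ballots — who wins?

Edmonton

Round 1: Boston 19, Fresno 7, Geneva 27, Edmonton 15. Fresno eliminated.
Round 2: Boston 19, Geneva 27, Edmonton 22. Boston eliminated.
Round 3: Geneva 27, Edmonton 41. Edmonton has a majority (≥35).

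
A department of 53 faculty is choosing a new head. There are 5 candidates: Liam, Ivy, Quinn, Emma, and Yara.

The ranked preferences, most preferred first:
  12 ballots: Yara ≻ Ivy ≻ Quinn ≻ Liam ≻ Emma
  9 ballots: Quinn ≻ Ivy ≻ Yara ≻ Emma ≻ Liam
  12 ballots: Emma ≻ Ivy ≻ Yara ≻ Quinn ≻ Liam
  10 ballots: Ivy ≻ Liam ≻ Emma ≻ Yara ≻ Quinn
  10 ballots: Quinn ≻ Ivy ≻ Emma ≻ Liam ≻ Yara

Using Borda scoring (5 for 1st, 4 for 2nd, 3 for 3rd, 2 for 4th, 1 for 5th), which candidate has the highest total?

Ivy

Liam: 12×2 + 9×1 + 12×1 + 10×4 + 10×2 = 105
Ivy: 12×4 + 9×4 + 12×4 + 10×5 + 10×4 = 222
Quinn: 12×3 + 9×5 + 12×2 + 10×1 + 10×5 = 165
Emma: 12×1 + 9×2 + 12×5 + 10×3 + 10×3 = 150
Yara: 12×5 + 9×3 + 12×3 + 10×2 + 10×1 = 153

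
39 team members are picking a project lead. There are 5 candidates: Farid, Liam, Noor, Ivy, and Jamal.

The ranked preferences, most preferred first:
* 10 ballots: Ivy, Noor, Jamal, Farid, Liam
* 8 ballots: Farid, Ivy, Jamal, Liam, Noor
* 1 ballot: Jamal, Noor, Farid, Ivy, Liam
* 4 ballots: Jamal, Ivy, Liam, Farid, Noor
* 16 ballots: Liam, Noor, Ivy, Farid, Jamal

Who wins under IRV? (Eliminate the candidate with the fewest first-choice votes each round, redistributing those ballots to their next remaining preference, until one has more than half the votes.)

Ivy

Round 1: Farid 8, Liam 16, Noor 0, Ivy 10, Jamal 5. Noor eliminated.
Round 2: Farid 8, Liam 16, Ivy 10, Jamal 5. Jamal eliminated.
Round 3: Farid 9, Liam 16, Ivy 14. Farid eliminated.
Round 4: Liam 16, Ivy 23. Ivy has a majority (≥20).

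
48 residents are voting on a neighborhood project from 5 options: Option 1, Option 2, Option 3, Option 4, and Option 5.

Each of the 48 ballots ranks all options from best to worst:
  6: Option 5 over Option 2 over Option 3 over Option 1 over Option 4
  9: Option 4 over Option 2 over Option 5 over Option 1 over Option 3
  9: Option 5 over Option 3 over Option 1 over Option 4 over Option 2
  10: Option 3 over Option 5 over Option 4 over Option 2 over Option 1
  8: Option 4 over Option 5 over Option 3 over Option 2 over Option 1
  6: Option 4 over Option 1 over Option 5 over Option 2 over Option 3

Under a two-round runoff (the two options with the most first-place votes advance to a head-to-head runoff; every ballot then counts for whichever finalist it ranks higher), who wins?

Round 1 first-place votes: Option 1 0, Option 2 0, Option 3 10, Option 4 23, Option 5 15. Option 4 and Option 5 advance.
Runoff: Option 4 is ranked above Option 5 on 23 ballots, Option 5 above Option 4 on 25.

Option 5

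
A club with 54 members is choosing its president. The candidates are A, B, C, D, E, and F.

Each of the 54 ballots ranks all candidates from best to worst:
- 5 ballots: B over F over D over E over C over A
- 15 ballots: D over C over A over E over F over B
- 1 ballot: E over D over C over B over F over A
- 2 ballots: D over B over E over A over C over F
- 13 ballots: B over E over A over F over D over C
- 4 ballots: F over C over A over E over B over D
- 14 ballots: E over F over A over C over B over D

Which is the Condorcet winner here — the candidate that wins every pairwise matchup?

E

E vs A: 35–19
E vs B: 34–20
E vs C: 35–19
E vs D: 32–22
E vs F: 45–9
E beats every other candidate.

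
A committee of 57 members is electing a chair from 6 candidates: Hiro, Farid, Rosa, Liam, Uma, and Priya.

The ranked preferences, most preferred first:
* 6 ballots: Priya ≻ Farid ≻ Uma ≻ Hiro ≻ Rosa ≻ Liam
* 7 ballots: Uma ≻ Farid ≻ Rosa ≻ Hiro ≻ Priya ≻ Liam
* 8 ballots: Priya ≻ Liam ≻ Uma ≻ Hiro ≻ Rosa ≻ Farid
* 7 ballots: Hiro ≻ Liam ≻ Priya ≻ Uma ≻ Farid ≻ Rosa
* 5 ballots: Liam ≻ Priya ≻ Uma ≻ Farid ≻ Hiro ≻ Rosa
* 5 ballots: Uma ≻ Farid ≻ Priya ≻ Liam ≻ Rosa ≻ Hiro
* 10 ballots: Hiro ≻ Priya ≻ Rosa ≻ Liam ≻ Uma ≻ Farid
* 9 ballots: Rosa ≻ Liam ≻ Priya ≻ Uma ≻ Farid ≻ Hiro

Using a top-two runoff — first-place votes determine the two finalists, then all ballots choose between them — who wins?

Priya

Round 1 first-place votes: Hiro 17, Farid 0, Rosa 9, Liam 5, Uma 12, Priya 14. Hiro and Priya advance.
Runoff: Hiro is ranked above Priya on 24 ballots, Priya above Hiro on 33.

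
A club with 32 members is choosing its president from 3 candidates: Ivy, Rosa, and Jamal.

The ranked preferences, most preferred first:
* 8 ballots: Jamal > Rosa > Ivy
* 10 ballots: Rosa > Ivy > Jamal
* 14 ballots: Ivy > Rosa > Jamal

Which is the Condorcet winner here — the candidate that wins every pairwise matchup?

Rosa vs Ivy: 18–14
Rosa vs Jamal: 24–8
Rosa beats every other candidate.

Rosa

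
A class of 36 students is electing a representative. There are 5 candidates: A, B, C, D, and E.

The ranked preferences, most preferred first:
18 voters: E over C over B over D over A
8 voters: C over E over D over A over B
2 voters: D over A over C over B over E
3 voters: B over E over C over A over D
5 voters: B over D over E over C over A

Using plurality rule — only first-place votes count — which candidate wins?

E

First-place votes: A 0, B 8, C 8, D 2, E 18.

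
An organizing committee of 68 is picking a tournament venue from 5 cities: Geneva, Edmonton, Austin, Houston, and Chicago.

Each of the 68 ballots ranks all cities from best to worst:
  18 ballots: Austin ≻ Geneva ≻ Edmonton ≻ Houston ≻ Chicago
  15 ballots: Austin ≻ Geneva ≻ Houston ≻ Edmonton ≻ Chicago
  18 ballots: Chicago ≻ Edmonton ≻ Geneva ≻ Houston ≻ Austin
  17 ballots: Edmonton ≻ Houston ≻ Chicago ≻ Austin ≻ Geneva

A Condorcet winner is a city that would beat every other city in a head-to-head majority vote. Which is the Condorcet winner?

Edmonton

Edmonton vs Geneva: 35–33
Edmonton vs Austin: 35–33
Edmonton vs Houston: 53–15
Edmonton vs Chicago: 50–18
Edmonton beats every other city.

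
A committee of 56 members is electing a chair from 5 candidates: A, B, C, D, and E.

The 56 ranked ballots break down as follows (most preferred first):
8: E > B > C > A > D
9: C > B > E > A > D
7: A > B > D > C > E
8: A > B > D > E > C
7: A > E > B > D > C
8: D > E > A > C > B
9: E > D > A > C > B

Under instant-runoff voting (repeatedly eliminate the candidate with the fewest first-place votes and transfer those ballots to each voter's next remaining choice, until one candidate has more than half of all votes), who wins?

E

Round 1: A 22, B 0, C 9, D 8, E 17. B eliminated.
Round 2: A 22, C 9, D 8, E 17. D eliminated.
Round 3: A 22, C 9, E 25. C eliminated.
Round 4: A 22, E 34. E has a majority (≥29).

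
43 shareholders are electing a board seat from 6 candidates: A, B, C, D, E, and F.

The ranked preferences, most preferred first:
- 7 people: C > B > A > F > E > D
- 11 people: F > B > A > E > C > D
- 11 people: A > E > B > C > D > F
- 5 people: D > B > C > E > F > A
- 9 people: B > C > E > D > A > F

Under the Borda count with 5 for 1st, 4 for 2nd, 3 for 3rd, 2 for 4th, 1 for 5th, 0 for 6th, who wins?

A: 7×3 + 11×3 + 11×5 + 5×0 + 9×1 = 118
B: 7×4 + 11×4 + 11×3 + 5×4 + 9×5 = 170
C: 7×5 + 11×1 + 11×2 + 5×3 + 9×4 = 119
D: 7×0 + 11×0 + 11×1 + 5×5 + 9×2 = 54
E: 7×1 + 11×2 + 11×4 + 5×2 + 9×3 = 110
F: 7×2 + 11×5 + 11×0 + 5×1 + 9×0 = 74

B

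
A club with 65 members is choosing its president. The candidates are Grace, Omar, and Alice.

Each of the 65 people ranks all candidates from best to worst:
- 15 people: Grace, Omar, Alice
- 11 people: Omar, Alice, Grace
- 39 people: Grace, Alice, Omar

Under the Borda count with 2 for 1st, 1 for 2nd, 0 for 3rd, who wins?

Grace: 15×2 + 11×0 + 39×2 = 108
Omar: 15×1 + 11×2 + 39×0 = 37
Alice: 15×0 + 11×1 + 39×1 = 50

Grace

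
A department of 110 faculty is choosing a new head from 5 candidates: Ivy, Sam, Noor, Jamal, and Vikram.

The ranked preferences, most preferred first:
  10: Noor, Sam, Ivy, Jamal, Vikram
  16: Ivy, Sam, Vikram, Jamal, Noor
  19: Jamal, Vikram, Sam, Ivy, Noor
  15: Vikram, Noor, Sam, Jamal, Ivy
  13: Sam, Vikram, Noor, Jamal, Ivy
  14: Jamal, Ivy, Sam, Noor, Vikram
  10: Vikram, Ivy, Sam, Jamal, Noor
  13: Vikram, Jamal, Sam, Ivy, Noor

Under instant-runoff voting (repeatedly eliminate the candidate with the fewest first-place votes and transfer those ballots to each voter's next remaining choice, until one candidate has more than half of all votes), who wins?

Round 1: Ivy 16, Sam 13, Noor 10, Jamal 33, Vikram 38. Noor eliminated.
Round 2: Ivy 16, Sam 23, Jamal 33, Vikram 38. Ivy eliminated.
Round 3: Sam 39, Jamal 33, Vikram 38. Jamal eliminated.
Round 4: Sam 53, Vikram 57. Vikram has a majority (≥56).

Vikram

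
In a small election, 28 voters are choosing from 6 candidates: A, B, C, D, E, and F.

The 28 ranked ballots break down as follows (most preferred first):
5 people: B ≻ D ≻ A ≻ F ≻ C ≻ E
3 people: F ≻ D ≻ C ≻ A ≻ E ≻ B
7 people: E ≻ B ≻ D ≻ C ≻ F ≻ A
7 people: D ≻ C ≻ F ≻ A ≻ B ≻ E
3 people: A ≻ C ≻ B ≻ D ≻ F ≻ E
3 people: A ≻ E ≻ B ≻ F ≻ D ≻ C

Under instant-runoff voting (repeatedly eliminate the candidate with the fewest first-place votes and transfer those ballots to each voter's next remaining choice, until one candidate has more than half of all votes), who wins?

D

Round 1: A 6, B 5, C 0, D 7, E 7, F 3. C eliminated.
Round 2: A 6, B 5, D 7, E 7, F 3. F eliminated.
Round 3: A 6, B 5, D 10, E 7. B eliminated.
Round 4: A 6, D 15, E 7. D has a majority (≥15).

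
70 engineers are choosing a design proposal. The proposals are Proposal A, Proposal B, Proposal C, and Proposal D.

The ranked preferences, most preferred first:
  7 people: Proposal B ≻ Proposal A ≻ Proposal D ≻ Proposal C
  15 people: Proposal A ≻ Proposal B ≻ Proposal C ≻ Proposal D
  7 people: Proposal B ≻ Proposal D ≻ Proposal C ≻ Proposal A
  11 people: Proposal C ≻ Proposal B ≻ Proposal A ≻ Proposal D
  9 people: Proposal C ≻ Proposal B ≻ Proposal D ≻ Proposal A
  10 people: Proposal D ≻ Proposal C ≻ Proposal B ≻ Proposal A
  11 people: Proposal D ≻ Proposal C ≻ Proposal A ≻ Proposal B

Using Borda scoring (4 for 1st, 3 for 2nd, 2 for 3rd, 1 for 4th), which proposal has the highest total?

Proposal A: 7×3 + 15×4 + 7×1 + 11×2 + 9×1 + 10×1 + 11×2 = 151
Proposal B: 7×4 + 15×3 + 7×4 + 11×3 + 9×3 + 10×2 + 11×1 = 192
Proposal C: 7×1 + 15×2 + 7×2 + 11×4 + 9×4 + 10×3 + 11×3 = 194
Proposal D: 7×2 + 15×1 + 7×3 + 11×1 + 9×2 + 10×4 + 11×4 = 163

Proposal C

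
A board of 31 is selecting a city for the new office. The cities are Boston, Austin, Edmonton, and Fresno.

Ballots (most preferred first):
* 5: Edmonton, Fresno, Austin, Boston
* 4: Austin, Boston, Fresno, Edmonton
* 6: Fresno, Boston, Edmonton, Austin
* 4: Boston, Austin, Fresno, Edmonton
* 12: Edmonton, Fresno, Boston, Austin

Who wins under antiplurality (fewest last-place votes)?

Last-place votes: Boston 5, Austin 18, Edmonton 8, Fresno 0.

Fresno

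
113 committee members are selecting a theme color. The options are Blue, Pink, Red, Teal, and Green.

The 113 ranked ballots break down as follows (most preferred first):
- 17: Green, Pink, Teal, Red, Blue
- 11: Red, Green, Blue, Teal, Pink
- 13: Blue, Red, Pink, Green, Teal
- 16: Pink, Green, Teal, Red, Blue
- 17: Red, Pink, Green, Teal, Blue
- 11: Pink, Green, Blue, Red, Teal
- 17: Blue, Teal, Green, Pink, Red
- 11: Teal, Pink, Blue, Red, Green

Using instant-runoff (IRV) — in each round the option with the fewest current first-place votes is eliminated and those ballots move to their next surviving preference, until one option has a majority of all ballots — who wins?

Round 1: Blue 30, Pink 27, Red 28, Teal 11, Green 17. Teal eliminated.
Round 2: Blue 30, Pink 38, Red 28, Green 17. Green eliminated.
Round 3: Blue 30, Pink 55, Red 28. Red eliminated.
Round 4: Blue 41, Pink 72. Pink has a majority (≥57).

Pink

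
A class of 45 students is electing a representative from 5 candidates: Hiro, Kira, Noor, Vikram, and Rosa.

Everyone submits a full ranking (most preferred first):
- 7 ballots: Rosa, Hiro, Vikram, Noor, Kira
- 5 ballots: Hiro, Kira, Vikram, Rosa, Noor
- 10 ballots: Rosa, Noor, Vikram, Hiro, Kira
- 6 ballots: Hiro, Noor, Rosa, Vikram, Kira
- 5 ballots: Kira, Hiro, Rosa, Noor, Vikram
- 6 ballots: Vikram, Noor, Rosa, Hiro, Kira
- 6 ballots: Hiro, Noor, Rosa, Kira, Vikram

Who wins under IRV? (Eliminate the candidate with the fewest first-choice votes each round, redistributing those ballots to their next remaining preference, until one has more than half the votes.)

Rosa

Round 1: Hiro 17, Kira 5, Noor 0, Vikram 6, Rosa 17. Noor eliminated.
Round 2: Hiro 17, Kira 5, Vikram 6, Rosa 17. Kira eliminated.
Round 3: Hiro 22, Vikram 6, Rosa 17. Vikram eliminated.
Round 4: Hiro 22, Rosa 23. Rosa has a majority (≥23).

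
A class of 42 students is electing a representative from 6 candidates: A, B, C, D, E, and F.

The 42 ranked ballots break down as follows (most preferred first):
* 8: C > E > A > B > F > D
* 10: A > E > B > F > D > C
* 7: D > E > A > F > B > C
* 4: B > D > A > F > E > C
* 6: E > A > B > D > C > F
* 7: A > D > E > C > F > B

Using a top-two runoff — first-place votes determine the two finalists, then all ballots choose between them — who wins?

A

Round 1 first-place votes: A 17, B 4, C 8, D 7, E 6, F 0. A and C advance.
Runoff: A is ranked above C on 34 ballots, C above A on 8.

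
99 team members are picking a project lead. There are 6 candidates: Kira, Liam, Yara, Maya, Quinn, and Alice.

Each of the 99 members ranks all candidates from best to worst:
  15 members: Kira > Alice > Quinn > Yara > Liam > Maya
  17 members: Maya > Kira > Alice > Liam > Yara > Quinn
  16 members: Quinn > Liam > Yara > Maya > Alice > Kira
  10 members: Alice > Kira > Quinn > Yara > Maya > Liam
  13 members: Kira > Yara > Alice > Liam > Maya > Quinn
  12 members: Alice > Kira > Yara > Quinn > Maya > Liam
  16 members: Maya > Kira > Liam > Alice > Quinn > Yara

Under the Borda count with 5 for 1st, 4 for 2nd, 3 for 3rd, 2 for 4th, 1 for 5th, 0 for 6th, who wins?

Kira

Kira: 15×5 + 17×4 + 16×0 + 10×4 + 13×5 + 12×4 + 16×4 = 360
Liam: 15×1 + 17×2 + 16×4 + 10×0 + 13×2 + 12×0 + 16×3 = 187
Yara: 15×2 + 17×1 + 16×3 + 10×2 + 13×4 + 12×3 + 16×0 = 203
Maya: 15×0 + 17×5 + 16×2 + 10×1 + 13×1 + 12×1 + 16×5 = 232
Quinn: 15×3 + 17×0 + 16×5 + 10×3 + 13×0 + 12×2 + 16×1 = 195
Alice: 15×4 + 17×3 + 16×1 + 10×5 + 13×3 + 12×5 + 16×2 = 308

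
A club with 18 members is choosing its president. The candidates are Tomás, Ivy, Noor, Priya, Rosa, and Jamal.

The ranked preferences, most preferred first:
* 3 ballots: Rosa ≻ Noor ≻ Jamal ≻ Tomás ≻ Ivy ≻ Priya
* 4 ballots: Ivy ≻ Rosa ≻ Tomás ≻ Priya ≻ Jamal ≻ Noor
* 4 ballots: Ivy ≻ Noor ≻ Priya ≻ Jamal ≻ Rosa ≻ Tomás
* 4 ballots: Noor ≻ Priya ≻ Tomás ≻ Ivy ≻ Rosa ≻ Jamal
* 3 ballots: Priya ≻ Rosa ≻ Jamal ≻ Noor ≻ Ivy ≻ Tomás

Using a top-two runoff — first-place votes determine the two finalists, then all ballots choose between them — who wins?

Noor

Round 1 first-place votes: Tomás 0, Ivy 8, Noor 4, Priya 3, Rosa 3, Jamal 0. Ivy and Noor advance.
Runoff: Ivy is ranked above Noor on 8 ballots, Noor above Ivy on 10.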